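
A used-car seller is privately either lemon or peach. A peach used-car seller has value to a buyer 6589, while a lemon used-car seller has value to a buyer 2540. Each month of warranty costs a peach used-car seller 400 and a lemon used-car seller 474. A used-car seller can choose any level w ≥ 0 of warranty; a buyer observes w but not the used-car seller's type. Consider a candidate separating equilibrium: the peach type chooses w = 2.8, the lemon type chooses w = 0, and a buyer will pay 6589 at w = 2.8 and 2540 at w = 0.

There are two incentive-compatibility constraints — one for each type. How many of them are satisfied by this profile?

Peach type: signal → 6589 − 400 × 2.8 = 5469; deviate to 0 → 2540. IC holds (5469 ≥ 2540).
Lemon type: stay at 0 → 2540; mimic → 6589 − 474 × 2.8 = 5261.8. IC fails (2540 < 5261.8).
1 of 2 constraints hold, so this profile is not an equilibrium.

1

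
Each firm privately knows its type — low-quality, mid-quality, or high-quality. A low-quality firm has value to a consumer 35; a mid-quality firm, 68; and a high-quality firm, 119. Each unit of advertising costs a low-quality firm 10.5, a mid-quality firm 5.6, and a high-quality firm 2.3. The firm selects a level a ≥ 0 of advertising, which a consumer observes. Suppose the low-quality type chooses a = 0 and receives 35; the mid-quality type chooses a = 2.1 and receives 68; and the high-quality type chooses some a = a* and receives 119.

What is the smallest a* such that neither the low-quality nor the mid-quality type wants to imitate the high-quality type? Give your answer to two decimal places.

11.21

Mid-quality type (on-path payoff 68 − 5.6×2.1 = 56.24) won't mimic when 56.24 ≥ 119 − 5.6·a*, i.e. a* ≥ 11.21.
Low-quality type (on-path payoff 35) won't mimic when 35 ≥ 119 − 10.5·a*, i.e. a* ≥ 8.00.
Both must hold, so a* = max(8.00, 11.21) = 11.21. The mid-quality type's constraint binds.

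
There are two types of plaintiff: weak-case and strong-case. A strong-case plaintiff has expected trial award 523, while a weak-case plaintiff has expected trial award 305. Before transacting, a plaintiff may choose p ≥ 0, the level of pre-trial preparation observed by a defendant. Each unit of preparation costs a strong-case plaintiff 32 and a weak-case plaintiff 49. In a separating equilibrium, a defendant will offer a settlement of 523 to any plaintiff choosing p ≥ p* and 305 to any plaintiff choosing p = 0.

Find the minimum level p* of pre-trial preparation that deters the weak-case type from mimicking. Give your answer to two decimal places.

4.45

A weak-case plaintiff choosing p = 0 receives 305.
Imitating at p* instead would pay 523 at cost 49·p*, netting 523 − 49·p*.
Indifference: 305 = 523 − 49·p*, so p* = (523 − 305) / 49 ≈ 4.45.
This is the weak-case type's binding incentive-compatibility constraint; any p ≥ 4.45 sustains separation on that side.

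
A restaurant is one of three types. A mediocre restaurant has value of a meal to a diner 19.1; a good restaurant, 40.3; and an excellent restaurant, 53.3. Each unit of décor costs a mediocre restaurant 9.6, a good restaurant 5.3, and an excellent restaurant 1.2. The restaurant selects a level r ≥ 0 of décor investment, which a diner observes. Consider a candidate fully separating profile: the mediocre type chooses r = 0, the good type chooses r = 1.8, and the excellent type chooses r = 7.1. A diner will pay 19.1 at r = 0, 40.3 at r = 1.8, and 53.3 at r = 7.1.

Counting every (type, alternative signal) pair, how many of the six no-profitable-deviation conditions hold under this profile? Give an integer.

5

Good (own payoff 40.3 − 5.3×1.8 = 30.76): to r=0 gives 19.1 → no gain ✓; to r=7.1 gives 53.3 − 5.3×7.1 = 15.67 → no gain ✓.
Excellent (own payoff 53.3 − 1.2×7.1 = 44.78): to r=0 gives 19.1 → no gain ✓; to r=1.8 gives 40.3 − 1.2×1.8 = 38.14 → no gain ✓.
Mediocre (own payoff 19.1): to r=1.8 gives 40.3 − 9.6×1.8 = 23.02 → profitable ✗; to r=7.1 gives 53.3 − 9.6×7.1 = -14.86 → no gain ✓.
5 of the 6 constraints hold; not an equilibrium.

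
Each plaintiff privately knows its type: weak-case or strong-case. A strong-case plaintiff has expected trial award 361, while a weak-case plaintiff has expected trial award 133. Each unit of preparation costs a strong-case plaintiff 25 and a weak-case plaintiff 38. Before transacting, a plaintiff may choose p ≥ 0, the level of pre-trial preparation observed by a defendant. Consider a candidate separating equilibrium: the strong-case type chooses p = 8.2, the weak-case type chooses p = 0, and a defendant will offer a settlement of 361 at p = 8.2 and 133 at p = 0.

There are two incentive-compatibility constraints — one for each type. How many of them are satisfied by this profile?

Strong-case type: signal → 361 − 25 × 8.2 = 156; deviate to 0 → 133. IC holds (156 ≥ 133).
Weak-case type: stay at 0 → 133; mimic → 361 − 38 × 8.2 = 49.4. IC holds (133 ≥ 49.4).
2 of 2 constraints hold, so this is a separating equilibrium.

2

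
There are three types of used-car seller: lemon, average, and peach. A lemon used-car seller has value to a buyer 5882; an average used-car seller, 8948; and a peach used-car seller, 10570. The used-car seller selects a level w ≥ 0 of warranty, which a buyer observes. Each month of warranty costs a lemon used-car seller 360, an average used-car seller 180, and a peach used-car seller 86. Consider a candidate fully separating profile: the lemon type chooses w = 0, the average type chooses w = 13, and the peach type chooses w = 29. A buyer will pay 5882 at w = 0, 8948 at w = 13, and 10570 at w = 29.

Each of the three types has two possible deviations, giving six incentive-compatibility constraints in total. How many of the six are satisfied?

Average (own payoff 8948 − 180×13 = 6608): to w=0 gives 5882 → no gain ✓; to w=29 gives 10570 − 180×29 = 5350 → no gain ✓.
Lemon (own payoff 5882): to w=13 gives 8948 − 360×13 = 4268 → no gain ✓; to w=29 gives 10570 − 360×29 = 130 → no gain ✓.
Peach (own payoff 10570 − 86×29 = 8076): to w=0 gives 5882 → no gain ✓; to w=13 gives 8948 − 86×13 = 7830 → no gain ✓.
6 of the 6 constraints hold; this profile is a separating equilibrium.

6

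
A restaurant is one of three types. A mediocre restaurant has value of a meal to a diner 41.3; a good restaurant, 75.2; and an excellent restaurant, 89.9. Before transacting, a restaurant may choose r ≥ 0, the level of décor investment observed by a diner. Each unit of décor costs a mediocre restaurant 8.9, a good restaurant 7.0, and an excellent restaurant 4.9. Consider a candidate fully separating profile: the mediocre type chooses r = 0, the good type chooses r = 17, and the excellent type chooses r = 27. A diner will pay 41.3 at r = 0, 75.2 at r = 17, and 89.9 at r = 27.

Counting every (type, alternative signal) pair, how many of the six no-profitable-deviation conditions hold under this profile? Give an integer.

Good (own payoff 75.2 − 7.0×17 = -43.8): to r=0 gives 41.3 → profitable ✗; to r=27 gives 89.9 − 7.0×27 = -99.1 → no gain ✓.
Excellent (own payoff 89.9 − 4.9×27 = -42.4): to r=0 gives 41.3 → profitable ✗; to r=17 gives 75.2 − 4.9×17 = -8.1 → profitable ✗.
Mediocre (own payoff 41.3): to r=17 gives 75.2 − 8.9×17 = -76.1 → no gain ✓; to r=27 gives 89.9 − 8.9×27 = -150.4 → no gain ✓.
3 of the 6 constraints hold; not an equilibrium.

3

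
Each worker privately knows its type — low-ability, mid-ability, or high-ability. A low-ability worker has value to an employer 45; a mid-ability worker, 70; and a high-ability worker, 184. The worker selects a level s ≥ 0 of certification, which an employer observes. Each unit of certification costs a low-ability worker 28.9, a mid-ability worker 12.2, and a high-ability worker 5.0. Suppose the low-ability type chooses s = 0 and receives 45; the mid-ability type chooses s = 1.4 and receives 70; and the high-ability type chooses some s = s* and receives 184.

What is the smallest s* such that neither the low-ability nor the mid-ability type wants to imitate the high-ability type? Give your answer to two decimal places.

10.74

Mid-ability type (on-path payoff 70 − 12.2×1.4 = 52.92) won't mimic when 52.92 ≥ 184 − 12.2·s*, i.e. s* ≥ 10.74.
Low-ability type (on-path payoff 45) won't mimic when 45 ≥ 184 − 28.9·s*, i.e. s* ≥ 4.81.
Both must hold, so s* = max(4.81, 10.74) = 10.74. The mid-ability type's constraint binds.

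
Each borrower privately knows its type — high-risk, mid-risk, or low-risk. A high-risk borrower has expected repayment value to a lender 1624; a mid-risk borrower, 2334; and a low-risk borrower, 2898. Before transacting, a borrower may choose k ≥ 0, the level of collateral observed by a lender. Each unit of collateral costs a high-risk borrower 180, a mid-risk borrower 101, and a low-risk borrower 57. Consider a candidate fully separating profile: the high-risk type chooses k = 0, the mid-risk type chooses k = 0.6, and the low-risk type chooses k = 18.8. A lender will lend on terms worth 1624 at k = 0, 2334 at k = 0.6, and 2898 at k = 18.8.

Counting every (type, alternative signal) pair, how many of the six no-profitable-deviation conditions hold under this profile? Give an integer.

4

Mid-risk (own payoff 2334 − 101×0.6 = 2273.4): to k=0 gives 1624 → no gain ✓; to k=18.8 gives 2898 − 101×18.8 = 999.2 → no gain ✓.
High-risk (own payoff 1624): to k=0.6 gives 2334 − 180×0.6 = 2226 → profitable ✗; to k=18.8 gives 2898 − 180×18.8 = -486 → no gain ✓.
Low-risk (own payoff 2898 − 57×18.8 = 1826.4): to k=0 gives 1624 → no gain ✓; to k=0.6 gives 2334 − 57×0.6 = 2299.8 → profitable ✗.
4 of the 6 constraints hold; not an equilibrium.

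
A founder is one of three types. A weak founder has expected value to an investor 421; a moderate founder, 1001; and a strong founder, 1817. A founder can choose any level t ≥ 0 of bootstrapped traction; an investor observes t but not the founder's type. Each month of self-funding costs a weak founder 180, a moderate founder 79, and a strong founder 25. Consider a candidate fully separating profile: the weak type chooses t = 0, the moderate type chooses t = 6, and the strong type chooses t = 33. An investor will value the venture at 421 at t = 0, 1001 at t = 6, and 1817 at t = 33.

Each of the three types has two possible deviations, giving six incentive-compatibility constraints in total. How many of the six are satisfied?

6

Weak (own payoff 421): to t=6 gives 1001 − 180×6 = -79 → no gain ✓; to t=33 gives 1817 − 180×33 = -4123 → no gain ✓.
Moderate (own payoff 1001 − 79×6 = 527): to t=0 gives 421 → no gain ✓; to t=33 gives 1817 − 79×33 = -790 → no gain ✓.
Strong (own payoff 1817 − 25×33 = 992): to t=0 gives 421 → no gain ✓; to t=6 gives 1001 − 25×6 = 851 → no gain ✓.
6 of the 6 constraints hold; this profile is a separating equilibrium.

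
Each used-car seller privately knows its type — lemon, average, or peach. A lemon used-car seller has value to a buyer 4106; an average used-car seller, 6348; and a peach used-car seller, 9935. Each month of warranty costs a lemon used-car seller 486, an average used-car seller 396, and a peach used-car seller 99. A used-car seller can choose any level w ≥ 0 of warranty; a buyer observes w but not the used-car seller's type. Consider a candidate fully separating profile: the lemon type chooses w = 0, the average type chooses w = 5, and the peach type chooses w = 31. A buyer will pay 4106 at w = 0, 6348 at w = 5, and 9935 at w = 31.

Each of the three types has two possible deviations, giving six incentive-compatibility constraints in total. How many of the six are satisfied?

Average (own payoff 6348 − 396×5 = 4368): to w=0 gives 4106 → no gain ✓; to w=31 gives 9935 − 396×31 = -2341 → no gain ✓.
Peach (own payoff 9935 − 99×31 = 6866): to w=0 gives 4106 → no gain ✓; to w=5 gives 6348 − 99×5 = 5853 → no gain ✓.
Lemon (own payoff 4106): to w=5 gives 6348 − 486×5 = 3918 → no gain ✓; to w=31 gives 9935 − 486×31 = -5131 → no gain ✓.
6 of the 6 constraints hold; this profile is a separating equilibrium.

6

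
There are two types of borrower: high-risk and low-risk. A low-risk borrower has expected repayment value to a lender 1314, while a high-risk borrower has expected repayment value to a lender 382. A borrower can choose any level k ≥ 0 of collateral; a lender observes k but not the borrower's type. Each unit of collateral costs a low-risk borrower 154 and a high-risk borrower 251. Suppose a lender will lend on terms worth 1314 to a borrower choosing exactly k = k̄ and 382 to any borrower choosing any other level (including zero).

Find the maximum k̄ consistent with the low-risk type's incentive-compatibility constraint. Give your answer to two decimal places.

6.05

Choosing k̄ yields the low-risk type 1314 − 154·k̄; choosing zero yields 382.
The low-risk type is indifferent at 1314 − 154·k̄ = 382, i.e. k̄ = (1314 − 382) / 154 ≈ 6.05.
For any k̄ above 6.05 the low-risk type would rather pool at zero, so separation collapses.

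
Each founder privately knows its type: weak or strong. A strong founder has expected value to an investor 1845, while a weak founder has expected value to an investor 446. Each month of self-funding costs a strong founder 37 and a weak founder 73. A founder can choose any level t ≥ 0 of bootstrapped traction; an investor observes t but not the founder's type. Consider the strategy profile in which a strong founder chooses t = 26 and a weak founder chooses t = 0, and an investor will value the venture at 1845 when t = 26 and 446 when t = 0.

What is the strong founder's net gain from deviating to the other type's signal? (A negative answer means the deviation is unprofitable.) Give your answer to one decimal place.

Playing t = 26 the strong founder receives 1845 − 37 × 26 = 883.
Deviating to t = 0 yields 446 instead.
Gain from deviating: 446 − 883 = -437.0.
The gain is negative, so the strong type's incentive-compatibility constraint is satisfied.

-437.0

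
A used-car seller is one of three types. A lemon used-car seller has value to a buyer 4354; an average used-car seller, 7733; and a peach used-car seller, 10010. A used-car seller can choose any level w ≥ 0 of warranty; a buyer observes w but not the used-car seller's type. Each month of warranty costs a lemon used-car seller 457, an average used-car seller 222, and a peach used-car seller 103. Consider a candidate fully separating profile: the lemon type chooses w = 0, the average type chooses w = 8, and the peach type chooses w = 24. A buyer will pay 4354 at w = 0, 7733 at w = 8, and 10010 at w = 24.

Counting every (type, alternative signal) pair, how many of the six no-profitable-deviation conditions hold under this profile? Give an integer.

6

Peach (own payoff 10010 − 103×24 = 7538): to w=0 gives 4354 → no gain ✓; to w=8 gives 7733 − 103×8 = 6909 → no gain ✓.
Lemon (own payoff 4354): to w=8 gives 7733 − 457×8 = 4077 → no gain ✓; to w=24 gives 10010 − 457×24 = -958 → no gain ✓.
Average (own payoff 7733 − 222×8 = 5957): to w=0 gives 4354 → no gain ✓; to w=24 gives 10010 − 222×24 = 4682 → no gain ✓.
6 of the 6 constraints hold; this profile is a separating equilibrium.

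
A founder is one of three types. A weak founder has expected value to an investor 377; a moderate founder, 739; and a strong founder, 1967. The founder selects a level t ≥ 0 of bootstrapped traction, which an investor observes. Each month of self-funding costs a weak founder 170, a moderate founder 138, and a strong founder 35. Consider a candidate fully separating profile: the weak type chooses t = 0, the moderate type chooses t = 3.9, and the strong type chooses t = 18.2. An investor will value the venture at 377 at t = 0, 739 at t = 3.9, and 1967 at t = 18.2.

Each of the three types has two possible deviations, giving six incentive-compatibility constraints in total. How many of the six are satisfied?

Moderate (own payoff 739 − 138×3.9 = 200.8): to t=0 gives 377 → profitable ✗; to t=18.2 gives 1967 − 138×18.2 = -544.6 → no gain ✓.
Strong (own payoff 1967 − 35×18.2 = 1330): to t=0 gives 377 → no gain ✓; to t=3.9 gives 739 − 35×3.9 = 602.5 → no gain ✓.
Weak (own payoff 377): to t=3.9 gives 739 − 170×3.9 = 76 → no gain ✓; to t=18.2 gives 1967 − 170×18.2 = -1127 → no gain ✓.
5 of the 6 constraints hold; not an equilibrium.

5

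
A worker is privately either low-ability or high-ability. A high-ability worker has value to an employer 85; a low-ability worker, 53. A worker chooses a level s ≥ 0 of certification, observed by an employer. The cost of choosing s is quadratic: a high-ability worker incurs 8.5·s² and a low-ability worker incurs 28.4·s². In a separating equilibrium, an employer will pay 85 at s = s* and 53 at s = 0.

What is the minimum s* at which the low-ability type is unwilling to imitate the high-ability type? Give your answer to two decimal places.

1.06

The low-ability type at s = 0 receives 53; imitating at s* yields 85 − 28.4·s*².
Indifference: 53 = 85 − 28.4·s*², so s*² = (85 − 53) / 28.4 ≈ 1.1268.
s* = √1.1268 ≈ 1.06.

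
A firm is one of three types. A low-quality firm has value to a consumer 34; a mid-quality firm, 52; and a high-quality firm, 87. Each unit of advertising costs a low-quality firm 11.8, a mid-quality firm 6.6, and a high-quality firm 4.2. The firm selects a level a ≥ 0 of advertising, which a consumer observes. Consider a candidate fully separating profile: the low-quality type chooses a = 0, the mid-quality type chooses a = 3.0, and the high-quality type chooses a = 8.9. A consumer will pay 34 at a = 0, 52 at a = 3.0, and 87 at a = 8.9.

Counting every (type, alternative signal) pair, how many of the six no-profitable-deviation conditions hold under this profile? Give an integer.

5

High-quality (own payoff 87 − 4.2×8.9 = 49.62): to a=0 gives 34 → no gain ✓; to a=3.0 gives 52 − 4.2×3.0 = 39.4 → no gain ✓.
Mid-quality (own payoff 52 − 6.6×3.0 = 32.2): to a=0 gives 34 → profitable ✗; to a=8.9 gives 87 − 6.6×8.9 = 28.26 → no gain ✓.
Low-quality (own payoff 34): to a=3.0 gives 52 − 11.8×3.0 = 16.6 → no gain ✓; to a=8.9 gives 87 − 11.8×8.9 = -18.02 → no gain ✓.
5 of the 6 constraints hold; not an equilibrium.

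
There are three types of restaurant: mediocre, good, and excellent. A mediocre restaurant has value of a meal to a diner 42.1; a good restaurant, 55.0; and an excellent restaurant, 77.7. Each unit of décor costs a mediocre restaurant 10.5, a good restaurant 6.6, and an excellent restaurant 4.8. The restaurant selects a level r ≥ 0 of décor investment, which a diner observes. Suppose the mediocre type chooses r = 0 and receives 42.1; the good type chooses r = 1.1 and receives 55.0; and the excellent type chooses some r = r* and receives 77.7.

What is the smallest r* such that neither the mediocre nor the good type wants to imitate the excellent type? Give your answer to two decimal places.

4.54

Mediocre type (on-path payoff 42.1) won't mimic when 42.1 ≥ 77.7 − 10.5·r*, i.e. r* ≥ 3.39.
Good type (on-path payoff 55.0 − 6.6×1.1 = 47.74) won't mimic when 47.74 ≥ 77.7 − 6.6·r*, i.e. r* ≥ 4.54.
Both must hold, so r* = max(3.39, 4.54) = 4.54. The good type's constraint binds.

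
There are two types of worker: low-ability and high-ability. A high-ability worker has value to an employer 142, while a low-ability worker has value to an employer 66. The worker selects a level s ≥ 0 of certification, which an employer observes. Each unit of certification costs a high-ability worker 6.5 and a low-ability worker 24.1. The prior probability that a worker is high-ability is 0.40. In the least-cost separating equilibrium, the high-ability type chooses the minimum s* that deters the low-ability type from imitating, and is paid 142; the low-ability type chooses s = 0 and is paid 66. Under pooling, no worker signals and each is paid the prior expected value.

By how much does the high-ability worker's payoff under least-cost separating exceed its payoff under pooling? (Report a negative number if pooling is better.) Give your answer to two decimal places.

25.10

Least-cost separating signal: s* solves 66 = 142 − 24.1·s*, so s* = (142 − 66)/24.1 ≈ 3.1535.
High-ability type's separating payoff: 142 − 6.5 × s* = 142 − 6.5 × (142 − 66)/24.1 = 142 − 494/24.1 ≈ 121.5021.
Pooling payoff: 0.40 × 142 + 0.60 × 66 = 96.4.
Difference: 121.5021 − 96.4 = 25.1021, i.e. 25.10 to two decimal places.
The high-ability type prefers to separate.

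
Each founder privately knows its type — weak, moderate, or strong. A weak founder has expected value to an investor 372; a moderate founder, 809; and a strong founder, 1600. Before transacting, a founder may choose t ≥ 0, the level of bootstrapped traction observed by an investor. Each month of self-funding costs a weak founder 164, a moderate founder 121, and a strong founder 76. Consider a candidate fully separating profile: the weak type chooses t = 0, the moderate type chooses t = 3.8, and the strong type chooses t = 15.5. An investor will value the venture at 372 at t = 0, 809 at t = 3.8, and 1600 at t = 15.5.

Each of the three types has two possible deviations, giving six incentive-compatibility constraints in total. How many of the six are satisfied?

4

Moderate (own payoff 809 − 121×3.8 = 349.2): to t=0 gives 372 → profitable ✗; to t=15.5 gives 1600 − 121×15.5 = -275.5 → no gain ✓.
Weak (own payoff 372): to t=3.8 gives 809 − 164×3.8 = 185.8 → no gain ✓; to t=15.5 gives 1600 − 164×15.5 = -942 → no gain ✓.
Strong (own payoff 1600 − 76×15.5 = 422): to t=0 gives 372 → no gain ✓; to t=3.8 gives 809 − 76×3.8 = 520.2 → profitable ✗.
4 of the 6 constraints hold; not an equilibrium.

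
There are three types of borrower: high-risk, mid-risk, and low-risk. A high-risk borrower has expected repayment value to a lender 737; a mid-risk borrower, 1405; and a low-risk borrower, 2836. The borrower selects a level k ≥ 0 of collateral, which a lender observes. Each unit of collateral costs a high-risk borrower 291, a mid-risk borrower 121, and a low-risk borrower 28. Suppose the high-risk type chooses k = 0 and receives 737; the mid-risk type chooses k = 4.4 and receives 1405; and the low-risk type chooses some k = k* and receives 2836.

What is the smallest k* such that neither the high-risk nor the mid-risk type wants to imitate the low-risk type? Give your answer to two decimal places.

16.23

High-risk type (on-path payoff 737) won't mimic when 737 ≥ 2836 − 291·k*, i.e. k* ≥ 7.21.
Mid-risk type (on-path payoff 1405 − 121×4.4 = 872.6) won't mimic when 872.6 ≥ 2836 − 121·k*, i.e. k* ≥ 16.23.
Both must hold, so k* = max(7.21, 16.23) = 16.23. The mid-risk type's constraint binds.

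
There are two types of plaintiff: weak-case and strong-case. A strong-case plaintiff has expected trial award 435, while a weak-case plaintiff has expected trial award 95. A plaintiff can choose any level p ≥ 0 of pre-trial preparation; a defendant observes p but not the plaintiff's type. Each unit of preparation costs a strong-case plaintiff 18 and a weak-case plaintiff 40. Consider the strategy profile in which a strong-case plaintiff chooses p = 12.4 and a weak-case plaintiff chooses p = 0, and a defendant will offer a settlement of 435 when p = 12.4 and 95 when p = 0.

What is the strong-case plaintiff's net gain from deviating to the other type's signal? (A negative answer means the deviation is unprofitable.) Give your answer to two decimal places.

-116.80

Playing p = 12.4 the strong-case plaintiff receives 435 − 18 × 12.4 = 211.8.
Deviating to p = 0 yields 95 instead.
Gain from deviating: 95 − 211.8 = -116.80.
The gain is negative, so the strong-case type's incentive-compatibility constraint is satisfied.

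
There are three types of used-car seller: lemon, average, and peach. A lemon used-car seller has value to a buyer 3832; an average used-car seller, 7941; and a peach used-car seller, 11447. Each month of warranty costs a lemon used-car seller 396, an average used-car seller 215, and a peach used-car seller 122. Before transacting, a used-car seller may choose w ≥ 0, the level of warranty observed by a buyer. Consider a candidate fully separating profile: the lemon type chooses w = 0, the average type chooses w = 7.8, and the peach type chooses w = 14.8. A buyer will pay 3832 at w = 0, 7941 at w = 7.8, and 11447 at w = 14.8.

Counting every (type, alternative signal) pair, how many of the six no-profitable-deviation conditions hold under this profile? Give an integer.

Lemon (own payoff 3832): to w=7.8 gives 7941 − 396×7.8 = 4852.2 → profitable ✗; to w=14.8 gives 11447 − 396×14.8 = 5586.2 → profitable ✗.
Average (own payoff 7941 − 215×7.8 = 6264): to w=0 gives 3832 → no gain ✓; to w=14.8 gives 11447 − 215×14.8 = 8265 → profitable ✗.
Peach (own payoff 11447 − 122×14.8 = 9641.4): to w=0 gives 3832 → no gain ✓; to w=7.8 gives 7941 − 122×7.8 = 6989.4 → no gain ✓.
3 of the 6 constraints hold; not an equilibrium.

3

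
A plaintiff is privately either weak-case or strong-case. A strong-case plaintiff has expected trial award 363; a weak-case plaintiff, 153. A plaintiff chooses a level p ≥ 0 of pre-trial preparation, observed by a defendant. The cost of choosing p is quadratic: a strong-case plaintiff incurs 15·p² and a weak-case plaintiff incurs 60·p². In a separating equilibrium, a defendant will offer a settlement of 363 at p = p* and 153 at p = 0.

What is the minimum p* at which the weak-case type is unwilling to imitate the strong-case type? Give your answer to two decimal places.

The weak-case type at p = 0 receives 153; imitating at p* yields 363 − 60·p*².
Indifference: 153 = 363 − 60·p*², so p*² = (363 − 153) / 60 = 3.5.
p* = √3.5 ≈ 1.87.

1.87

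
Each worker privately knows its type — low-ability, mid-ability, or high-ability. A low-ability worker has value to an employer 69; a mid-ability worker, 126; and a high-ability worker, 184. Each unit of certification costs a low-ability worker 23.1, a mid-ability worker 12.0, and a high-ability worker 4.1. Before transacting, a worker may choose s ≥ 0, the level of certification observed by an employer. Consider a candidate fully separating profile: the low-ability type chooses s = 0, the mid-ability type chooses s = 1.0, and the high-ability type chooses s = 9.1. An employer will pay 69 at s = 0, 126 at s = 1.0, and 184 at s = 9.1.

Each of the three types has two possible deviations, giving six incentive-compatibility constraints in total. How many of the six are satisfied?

High-ability (own payoff 184 − 4.1×9.1 = 146.69): to s=0 gives 69 → no gain ✓; to s=1.0 gives 126 − 4.1×1.0 = 121.9 → no gain ✓.
Mid-ability (own payoff 126 − 12.0×1.0 = 114): to s=0 gives 69 → no gain ✓; to s=9.1 gives 184 − 12.0×9.1 = 74.8 → no gain ✓.
Low-ability (own payoff 69): to s=1.0 gives 126 − 23.1×1.0 = 102.9 → profitable ✗; to s=9.1 gives 184 − 23.1×9.1 = -26.21 → no gain ✓.
5 of the 6 constraints hold; not an equilibrium.

5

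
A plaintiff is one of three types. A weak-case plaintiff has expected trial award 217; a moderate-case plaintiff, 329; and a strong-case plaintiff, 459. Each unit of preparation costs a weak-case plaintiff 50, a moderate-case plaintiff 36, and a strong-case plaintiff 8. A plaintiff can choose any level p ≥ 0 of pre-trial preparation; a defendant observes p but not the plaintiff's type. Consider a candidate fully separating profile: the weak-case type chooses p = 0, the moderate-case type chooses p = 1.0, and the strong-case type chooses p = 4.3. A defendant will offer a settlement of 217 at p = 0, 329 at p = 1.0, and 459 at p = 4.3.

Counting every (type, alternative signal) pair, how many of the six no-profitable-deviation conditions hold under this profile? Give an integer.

3

Weak-case (own payoff 217): to p=1.0 gives 329 − 50×1.0 = 279 → profitable ✗; to p=4.3 gives 459 − 50×4.3 = 244 → profitable ✗.
Strong-case (own payoff 459 − 8×4.3 = 424.6): to p=0 gives 217 → no gain ✓; to p=1.0 gives 329 − 8×1.0 = 321 → no gain ✓.
Moderate-case (own payoff 329 − 36×1.0 = 293): to p=0 gives 217 → no gain ✓; to p=4.3 gives 459 − 36×4.3 = 304.2 → profitable ✗.
3 of the 6 constraints hold; not an equilibrium.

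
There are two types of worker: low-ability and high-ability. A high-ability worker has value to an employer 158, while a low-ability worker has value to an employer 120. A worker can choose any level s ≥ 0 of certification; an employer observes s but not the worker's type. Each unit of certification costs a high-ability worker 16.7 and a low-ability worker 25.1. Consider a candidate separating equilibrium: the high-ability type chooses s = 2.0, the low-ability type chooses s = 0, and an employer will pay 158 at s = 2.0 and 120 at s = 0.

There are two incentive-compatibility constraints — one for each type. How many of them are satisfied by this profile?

High-ability type: signal → 158 − 16.7 × 2.0 = 124.6; deviate to 0 → 120. IC holds (124.6 ≥ 120).
Low-ability type: stay at 0 → 120; mimic → 158 − 25.1 × 2.0 = 107.8. IC holds (120 ≥ 107.8).
2 of 2 constraints hold, so this is a separating equilibrium.

2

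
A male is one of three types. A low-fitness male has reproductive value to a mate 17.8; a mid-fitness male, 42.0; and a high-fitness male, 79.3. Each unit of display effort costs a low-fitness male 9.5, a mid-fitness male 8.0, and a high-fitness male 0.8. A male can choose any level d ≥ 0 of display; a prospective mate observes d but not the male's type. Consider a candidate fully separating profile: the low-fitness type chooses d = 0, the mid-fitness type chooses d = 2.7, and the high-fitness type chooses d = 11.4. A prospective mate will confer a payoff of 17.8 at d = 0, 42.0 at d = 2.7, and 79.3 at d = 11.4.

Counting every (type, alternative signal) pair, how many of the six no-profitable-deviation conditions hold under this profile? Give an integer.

High-fitness (own payoff 79.3 − 0.8×11.4 = 70.18): to d=0 gives 17.8 → no gain ✓; to d=2.7 gives 42.0 − 0.8×2.7 = 39.84 → no gain ✓.
Low-fitness (own payoff 17.8): to d=2.7 gives 42.0 − 9.5×2.7 = 16.35 → no gain ✓; to d=11.4 gives 79.3 − 9.5×11.4 = -29 → no gain ✓.
Mid-fitness (own payoff 42.0 − 8.0×2.7 = 20.4): to d=0 gives 17.8 → no gain ✓; to d=11.4 gives 79.3 − 8.0×11.4 = -11.9 → no gain ✓.
6 of the 6 constraints hold; this profile is a separating equilibrium.

6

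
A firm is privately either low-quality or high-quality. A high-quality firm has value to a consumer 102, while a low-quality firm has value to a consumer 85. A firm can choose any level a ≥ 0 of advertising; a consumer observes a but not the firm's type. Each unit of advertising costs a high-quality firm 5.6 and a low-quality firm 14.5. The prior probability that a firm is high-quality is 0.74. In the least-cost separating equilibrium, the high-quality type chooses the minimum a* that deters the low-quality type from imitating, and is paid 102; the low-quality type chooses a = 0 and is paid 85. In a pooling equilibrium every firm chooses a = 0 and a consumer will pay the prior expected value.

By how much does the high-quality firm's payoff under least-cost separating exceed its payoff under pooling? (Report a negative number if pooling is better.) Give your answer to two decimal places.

Least-cost separating signal: a* solves 85 = 102 − 14.5·a*, so a* = (102 − 85)/14.5 ≈ 1.1724.
High-quality type's separating payoff: 102 − 5.6 × a* = 102 − 5.6 × (102 − 85)/14.5 = 102 − 95.2/14.5 ≈ 95.4345.
Pooling payoff: 0.74 × 102 + 0.26 × 85 = 97.58.
Difference: 95.4345 − 97.58 = -2.1455, i.e. -2.15 to two decimal places.
The high-quality type would prefer the pooling outcome.

-2.15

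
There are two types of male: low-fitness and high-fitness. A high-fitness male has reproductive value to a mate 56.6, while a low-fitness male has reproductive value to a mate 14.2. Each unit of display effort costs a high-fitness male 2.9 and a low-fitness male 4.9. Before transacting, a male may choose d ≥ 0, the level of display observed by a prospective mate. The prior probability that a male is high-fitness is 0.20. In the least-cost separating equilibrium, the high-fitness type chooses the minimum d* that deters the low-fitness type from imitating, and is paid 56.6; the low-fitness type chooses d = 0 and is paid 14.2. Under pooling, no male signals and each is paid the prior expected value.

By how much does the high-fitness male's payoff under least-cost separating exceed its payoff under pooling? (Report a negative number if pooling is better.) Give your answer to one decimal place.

Least-cost separating signal: d* solves 14.2 = 56.6 − 4.9·d*, so d* = (56.6 − 14.2)/4.9 ≈ 8.6531.
High-fitness type's separating payoff: 56.6 − 2.9 × d* = 56.6 − 2.9 × (56.6 − 14.2)/4.9 = 56.6 − 122.96/4.9 ≈ 31.506.
Pooling payoff: 0.20 × 56.6 + 0.80 × 14.2 = 22.68.
Difference: 31.506 − 22.68 = 8.826, i.e. 8.8 to one decimal place.
The high-fitness type prefers to separate.

8.8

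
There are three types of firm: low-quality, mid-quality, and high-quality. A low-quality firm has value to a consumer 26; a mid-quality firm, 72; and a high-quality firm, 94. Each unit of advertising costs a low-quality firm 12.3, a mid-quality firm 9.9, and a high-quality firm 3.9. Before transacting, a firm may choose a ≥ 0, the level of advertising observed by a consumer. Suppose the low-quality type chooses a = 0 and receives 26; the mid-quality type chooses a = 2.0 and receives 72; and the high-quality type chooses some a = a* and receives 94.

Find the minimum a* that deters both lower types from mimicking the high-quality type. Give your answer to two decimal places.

Mid-quality type (on-path payoff 72 − 9.9×2.0 = 52.2) won't mimic when 52.2 ≥ 94 − 9.9·a*, i.e. a* ≥ 4.22.
Low-quality type (on-path payoff 26) won't mimic when 26 ≥ 94 − 12.3·a*, i.e. a* ≥ 5.53.
Both must hold, so a* = max(5.53, 4.22) = 5.53. The low-quality type's constraint binds.

5.53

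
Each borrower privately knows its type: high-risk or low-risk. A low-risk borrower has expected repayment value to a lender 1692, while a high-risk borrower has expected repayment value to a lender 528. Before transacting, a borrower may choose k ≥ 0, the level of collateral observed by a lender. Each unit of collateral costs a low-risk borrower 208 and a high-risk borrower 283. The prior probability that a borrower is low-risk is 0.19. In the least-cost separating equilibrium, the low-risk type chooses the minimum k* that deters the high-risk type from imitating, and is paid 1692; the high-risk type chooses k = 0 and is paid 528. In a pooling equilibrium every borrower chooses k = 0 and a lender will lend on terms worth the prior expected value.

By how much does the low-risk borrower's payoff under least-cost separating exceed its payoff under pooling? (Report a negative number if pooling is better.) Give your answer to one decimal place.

Least-cost separating signal: k* solves 528 = 1692 − 283·k*, so k* = (1692 − 528)/283 ≈ 4.1131.
Low-risk type's separating payoff: 1692 − 208 × k* = 1692 − 208 × (1692 − 528)/283 = 1692 − 242112/283 ≈ 836.481.
Pooling payoff: 0.19 × 1692 + 0.81 × 528 = 749.16.
Difference: 836.481 − 749.16 = 87.321, i.e. 87.3 to one decimal place.
The low-risk type prefers to separate.

87.3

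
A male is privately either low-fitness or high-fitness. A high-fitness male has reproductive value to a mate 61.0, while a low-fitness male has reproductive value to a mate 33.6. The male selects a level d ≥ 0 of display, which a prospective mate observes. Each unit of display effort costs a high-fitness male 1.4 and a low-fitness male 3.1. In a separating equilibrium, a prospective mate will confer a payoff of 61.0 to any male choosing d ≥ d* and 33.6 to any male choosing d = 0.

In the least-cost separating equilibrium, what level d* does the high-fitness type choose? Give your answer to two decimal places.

8.84

A low-fitness male choosing d = 0 receives 33.6.
Imitating at d* instead would pay 61.0 at cost 3.1·d*, netting 61.0 − 3.1·d*.
Indifference: 33.6 = 61.0 − 3.1·d*, so d* = (61.0 − 33.6) / 3.1 ≈ 8.84.
At d* the low-fitness type's incentive constraint just binds; the high-fitness type strictly prefers d* since its per-unit cost is lower.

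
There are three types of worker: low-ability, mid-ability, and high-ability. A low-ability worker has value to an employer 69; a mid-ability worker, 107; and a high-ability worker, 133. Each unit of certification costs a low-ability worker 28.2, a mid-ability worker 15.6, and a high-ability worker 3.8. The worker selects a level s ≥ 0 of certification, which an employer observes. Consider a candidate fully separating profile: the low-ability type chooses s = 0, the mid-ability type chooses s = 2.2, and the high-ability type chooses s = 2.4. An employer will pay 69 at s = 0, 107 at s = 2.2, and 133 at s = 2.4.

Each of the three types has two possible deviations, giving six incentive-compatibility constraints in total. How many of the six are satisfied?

5

Low-ability (own payoff 69): to s=2.2 gives 107 − 28.2×2.2 = 44.96 → no gain ✓; to s=2.4 gives 133 − 28.2×2.4 = 65.32 → no gain ✓.
High-ability (own payoff 133 − 3.8×2.4 = 123.88): to s=0 gives 69 → no gain ✓; to s=2.2 gives 107 − 3.8×2.2 = 98.64 → no gain ✓.
Mid-ability (own payoff 107 − 15.6×2.2 = 72.68): to s=0 gives 69 → no gain ✓; to s=2.4 gives 133 − 15.6×2.4 = 95.56 → profitable ✗.
5 of the 6 constraints hold; not an equilibrium.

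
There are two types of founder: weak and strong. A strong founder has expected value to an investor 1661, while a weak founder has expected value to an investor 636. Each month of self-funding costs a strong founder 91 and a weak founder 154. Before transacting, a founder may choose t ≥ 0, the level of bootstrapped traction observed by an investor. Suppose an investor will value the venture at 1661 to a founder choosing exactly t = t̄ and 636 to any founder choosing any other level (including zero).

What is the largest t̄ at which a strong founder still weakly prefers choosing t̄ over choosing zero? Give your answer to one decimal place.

11.3

Choosing t̄ yields the strong type 1661 − 91·t̄; choosing zero yields 636.
The strong type is indifferent at 1661 − 91·t̄ = 636, i.e. t̄ = (1661 − 636) / 91 ≈ 11.3.
For any t̄ above 11.3 the strong type would rather pool at zero, so separation collapses.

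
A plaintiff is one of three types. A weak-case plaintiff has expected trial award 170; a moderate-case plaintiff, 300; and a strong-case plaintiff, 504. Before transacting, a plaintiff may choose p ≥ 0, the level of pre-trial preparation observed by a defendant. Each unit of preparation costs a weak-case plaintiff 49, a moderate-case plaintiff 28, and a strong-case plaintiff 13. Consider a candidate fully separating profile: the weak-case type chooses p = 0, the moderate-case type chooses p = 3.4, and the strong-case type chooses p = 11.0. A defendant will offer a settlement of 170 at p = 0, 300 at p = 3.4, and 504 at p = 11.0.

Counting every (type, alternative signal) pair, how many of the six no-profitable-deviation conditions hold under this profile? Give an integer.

Moderate-case (own payoff 300 − 28×3.4 = 204.8): to p=0 gives 170 → no gain ✓; to p=11.0 gives 504 − 28×11.0 = 196 → no gain ✓.
Strong-case (own payoff 504 − 13×11.0 = 361): to p=0 gives 170 → no gain ✓; to p=3.4 gives 300 − 13×3.4 = 255.8 → no gain ✓.
Weak-case (own payoff 170): to p=3.4 gives 300 − 49×3.4 = 133.4 → no gain ✓; to p=11.0 gives 504 − 49×11.0 = -35 → no gain ✓.
6 of the 6 constraints hold; this profile is a separating equilibrium.

6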